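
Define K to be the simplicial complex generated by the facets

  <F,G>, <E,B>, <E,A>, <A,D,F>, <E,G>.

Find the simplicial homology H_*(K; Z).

H_0 ≅ Z,  H_1 ≅ Z,  H_2 = 0.

Take the total order A < B < D < E < F < G on the vertex set. Then K (dimension 2) consists of the simplices:

  0-simplices (6): A, B, D, E, F, G
  1-simplices (7): AD, AE, AF, BE, DF, EG, FG
  2-simplices (1): ADF

so the chain groups are C_0 ≅ Z^6, C_1 ≅ Z^7, C_2 ≅ Z^1.

∂_1: C_1 → C_0 maps an edge to its endpoints' difference, ∂[p,q] = q − p.
This gives a 6×7 integer matrix of rank 5; reducing to Smith normal form yields diagonal entries (1,1,1,1,1).

Boundary ∂_2: C_2 → C_1 acts by ∂[p,q,r] = [q,r] − [p,r] + [p,q]. For instance
  ∂ADF = DF − AF + AD.
The resulting 7×1 matrix has rank 1, and its Smith normal form has invariant factors (1).

From H_k ≅ ker(∂_k) / im(∂_{k+1}) we obtain:

  H_0: rank C_0 − rank ∂_1 = 6 − 5 = 1, and the invariant factors of ∂_1 are all 1, so H_0 ≅ Z.
  H_1: rank ker ∂_1 − rank ∂_2 = (7 − 5) − 1 = 1, and the invariant factors of ∂_2 are all 1, so H_1 ≅ Z.
  H_2: rank ker ∂_2 − rank ∂_3 = (1 − 1) − 0 = 0, and there is no ∂_3, so H_2 ≅ 0.

As a check, the Euler characteristic is 6 − 7 + 1 = 0, which agrees with 1 − 1 + 0 = 0.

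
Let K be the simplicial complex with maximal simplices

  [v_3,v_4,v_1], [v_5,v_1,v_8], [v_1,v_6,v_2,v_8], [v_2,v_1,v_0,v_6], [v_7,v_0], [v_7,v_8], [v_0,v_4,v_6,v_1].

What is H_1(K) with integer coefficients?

H_1 = Z.

K has 9 vertices, 18 edges, 12 triangles, 3 3-simplices.
rank ∂_1 = 8, rank ∂_2 = 9 ⇒ b_1 = 18 − 8 − 9 = 1; all invariant factors of ∂_2 are 1 so no torsion. So H_1 = Z.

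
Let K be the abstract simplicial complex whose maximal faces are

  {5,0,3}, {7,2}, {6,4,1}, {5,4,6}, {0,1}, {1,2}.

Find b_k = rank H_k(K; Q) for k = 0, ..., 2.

Order the vertices as 0 < 1 < 2 < 3 < 4 < 5 < 6 < 7. Listing each simplex with vertices in this order, K has dimension 2 with simplices:

  0-simplices (8): [0], [1], [2], [3], [4], [5], [6], [7]
  1-simplices (11): [0,1], [0,3], [0,5], [1,2], [1,4], [1,6], [2,7], [3,5], [4,5], [4,6], [5,6]
  2-simplices (3): [0,3,5], [1,4,6], [4,5,6]

giving chain groups C_0 ≅ Z^8, C_1 ≅ Z^11, C_2 ≅ Z^3.

The boundary map ∂_1: C_1 → C_0 sends each edge [p,q] (with p < q) to q − p.
As a 8×11 matrix over Z this has rank 7, with invariant factors (1,1,1,1,1,1,1).

The boundary map ∂_2: C_2 → C_1 maps a triangle to the signed sum of its edges. For instance
  ∂[4,5,6] = [5,6] − [4,6] + [4,5],
  ∂[0,3,5] = [3,5] − [0,5] + [0,3].
This gives a 11×3 integer matrix of rank 3; reducing to Smith normal form yields diagonal entries (1,1,1).

Now H_k = ker ∂_k / im ∂_{k+1}, so:

  H_0: rank C_0 − rank ∂_1 = 8 − 7 = 1, and the invariant factors of ∂_1 are all 1, so H_0 = Z.
  H_1: rank ker ∂_1 − rank ∂_2 = (11 − 7) − 3 = 1, and the invariant factors of ∂_2 are all 1, so H_1 = Z.
  H_2: rank ker ∂_2 − rank ∂_3 = (3 − 3) − 0 = 0, and there is no ∂_3, so H_2 = 0.

Hence the Betti numbers are b_0 = 1, b_1 = 1, b_2 = 0.

b_0 = 1, b_1 = 1, b_2 = 0.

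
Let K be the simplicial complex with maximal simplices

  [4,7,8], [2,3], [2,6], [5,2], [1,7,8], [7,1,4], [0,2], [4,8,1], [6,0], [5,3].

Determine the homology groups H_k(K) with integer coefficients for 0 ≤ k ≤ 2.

H_0 ≅ Z^2,  H_1 ≅ Z^2,  H_2 ≅ Z.

K has 9 vertices, 12 edges, 4 triangles.
rank ∂_0 = 0, rank ∂_1 = 7 ⇒ b_0 = 9 − 0 − 7 = 2; all invariant factors of ∂_1 are 1 so no torsion. So H_0 ≅ Z^2.
rank ∂_1 = 7, rank ∂_2 = 3 ⇒ b_1 = 12 − 7 − 3 = 2; all invariant factors of ∂_2 are 1 so no torsion. So H_1 ≅ Z^2.
rank ∂_2 = 3, rank ∂_3 = 0 ⇒ b_2 = 4 − 3 − 0 = 1. So H_2 ≅ Z.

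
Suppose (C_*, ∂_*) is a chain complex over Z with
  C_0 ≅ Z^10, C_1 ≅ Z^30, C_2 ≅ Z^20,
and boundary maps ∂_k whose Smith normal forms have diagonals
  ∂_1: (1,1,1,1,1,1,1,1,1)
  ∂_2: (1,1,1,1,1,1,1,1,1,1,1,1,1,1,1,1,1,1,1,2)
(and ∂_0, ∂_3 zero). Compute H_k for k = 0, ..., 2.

H_0 = Z,  H_1 = Z ⊕ Z/2Z,  H_2 = 0.

H_0: b_0 = 10 − 0 − 9 = 1; torsion from ∂_1 factors > 1: none. So H_0 = Z.
H_1: b_1 = 30 − 9 − 20 = 1; torsion from ∂_2 factors > 1: [2]. So H_1 = Z ⊕ Z/2Z.
H_2: b_2 = 20 − 20 − 0 = 0; torsion from ∂_3 factors > 1: none. So H_2 = 0.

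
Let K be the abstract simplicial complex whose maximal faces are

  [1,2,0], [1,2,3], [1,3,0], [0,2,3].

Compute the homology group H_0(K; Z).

H_0 = Z.

Order the vertices as 0 < 1 < 2 < 3. Listing each simplex with vertices in this order, K has dimension 2 with simplices:

  0-simplices (4): [0], [1], [2], [3]
  1-simplices (6): [0,1], [0,2], [0,3], [1,2], [1,3], [2,3]
  2-simplices (4): [0,1,2], [0,1,3], [0,2,3], [1,2,3]

so the chain groups are C_0 ≅ Z^4, C_1 ≅ Z^6, C_2 ≅ Z^4.

Boundary ∂_1: C_1 → C_0 maps an edge to its endpoints' difference, ∂[p,q] = q − p.
This gives a 4×6 integer matrix of rank 3; reducing to Smith normal form yields diagonal entries (1,1,1).

∂_2: C_2 → C_1 maps a triangle to the signed sum of its edges. For instance
  ∂[0,1,2] = [1,2] − [0,2] + [0,1],
  ∂[1,2,3] = [2,3] − [1,3] + [1,2].
As a 6×4 matrix over Z this has rank 3, with invariant factors (1,1,1).

Computing H_k = (kernel of ∂_k) / (image of ∂_{k+1}):

  H_0: rank C_0 − rank ∂_1 = 4 − 3 = 1, and the invariant factors of ∂_1 are all 1, so H_0 = Z.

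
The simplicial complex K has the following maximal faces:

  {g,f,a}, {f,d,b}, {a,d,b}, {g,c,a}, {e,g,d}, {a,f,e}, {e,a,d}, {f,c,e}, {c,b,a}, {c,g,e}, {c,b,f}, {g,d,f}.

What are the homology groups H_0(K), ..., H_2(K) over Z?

Order the vertices as a < b < c < d < e < f < g. Listing each simplex with vertices in this order, K has dimension 2 with simplices:

  0-simplices (7): a, b, c, d, e, f, g
  1-simplices (18): ab, ac, ad, ae, af, ag, bc, bd, bf, ce, cf, cg, de, df, dg, ef, eg, fg
  2-simplices (12): abc, abd, acg, ade, aef, afg, bcf, bdf, cef, ceg, deg, dfg

giving chain groups C_0 ≅ Z^7, C_1 ≅ Z^18, C_2 ≅ Z^12.

∂_1: C_1 → C_0 sends each edge [p,q] (with p < q) to q − p. For instance
  ∂ef = f − e.
The resulting 7×18 matrix has rank 6, and its Smith normal form has invariant factors (1,1,1,1,1,1).

The boundary map ∂_2: C_2 → C_1 sends each 2-simplex [p,q,r] to [q,r] − [p,r] + [p,q]. For instance
  ∂ceg = eg − cg + ce,
  ∂abc = bc − ac + ab.
The 18×12 boundary matrix has rank 12 and Smith normal form diag(1,1,1,1,1,1,1,1,1,1,1,2).

Reading off H_k = ker ∂_k / im ∂_{k+1}:

  H_0: rank C_0 − rank ∂_1 = 7 − 6 = 1, and the invariant factors of ∂_1 are all 1, so H_0 ≅ Z.
  H_1: rank ker ∂_1 − rank ∂_2 = (18 − 6) − 12 = 0, and ∂_2 has invariant factor 2 > 1, so H_1 ≅ Z_2.
  H_2: rank ker ∂_2 − rank ∂_3 = (12 − 12) − 0 = 0, and there is no ∂_3, so H_2 ≅ 0.

H_0 ≅ Z,  H_1 ≅ Z_2,  H_2 = 0.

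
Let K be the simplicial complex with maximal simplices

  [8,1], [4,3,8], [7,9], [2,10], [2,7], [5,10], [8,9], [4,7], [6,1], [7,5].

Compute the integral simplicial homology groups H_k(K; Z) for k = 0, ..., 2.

We work with the vertex ordering 1 < 2 < 3 < 4 < 5 < 6 < 7 < 8 < 9 < 10. The simplices of K, each written with vertices in increasing order, are:

  0-simplices (10): [1], [2], [3], [4], [5], [6], [7], [8], [9], [10]
  1-simplices (12): [1,6], [1,8], [2,7], [2,10], [3,4], [3,8], [4,7], [4,8], [5,7], [5,10], [7,9], [8,9]
  2-simplices (1): [3,4,8]

so the chain groups are C_0 ≅ Z^10, C_1 ≅ Z^12, C_2 ≅ Z^1.

The boundary map ∂_1: C_1 → C_0 is given by ∂[p,q] = [q] − [p].
The resulting 10×12 matrix has rank 9, and its Smith normal form has invariant factors (1,1,1,1,1,1,1,1,1).

The boundary map ∂_2: C_2 → C_1 maps a triangle to the signed sum of its edges. For instance
  ∂[3,4,8] = [4,8] − [3,8] + [3,4].
As a 12×1 matrix over Z this has rank 1, with invariant factors (1).

Reading off H_k = ker ∂_k / im ∂_{k+1}:

  H_0: rank C_0 − rank ∂_1 = 10 − 9 = 1, and the invariant factors of ∂_1 are all 1, so H_0 = Z.
  H_1: rank ker ∂_1 − rank ∂_2 = (12 − 9) − 1 = 2, and the invariant factors of ∂_2 are all 1, so H_1 = Z^2.
  H_2: rank ker ∂_2 − rank ∂_3 = (1 − 1) − 0 = 0, and there is no ∂_3, so H_2 = 0.

H_0 = Z,  H_1 = Z^2,  H_2 = 0.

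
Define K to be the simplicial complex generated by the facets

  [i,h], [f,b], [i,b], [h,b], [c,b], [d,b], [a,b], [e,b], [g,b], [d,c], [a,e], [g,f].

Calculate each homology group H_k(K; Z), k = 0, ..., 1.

H_0 ≅ Z,  H_1 ≅ Z^4.

We work with the vertex ordering a < b < c < d < e < f < g < h < i. The simplices of K, each written with vertices in increasing order, are:

  0-simplices (9): a, b, c, d, e, f, g, h, i
  1-simplices (12): ab, ae, bc, bd, be, bf, bg, bh, bi, cd, fg, hi

so the chain groups are C_0 ≅ Z^9, C_1 ≅ Z^12.

∂_1: C_1 → C_0 is given by ∂[p,q] = [q] − [p]. For instance
  ∂bc = c − b.
The resulting 9×12 matrix has rank 8, and its Smith normal form has invariant factors (1,1,1,1,1,1,1,1).

Computing H_k = (kernel of ∂_k) / (image of ∂_{k+1}):

  H_0: rank C_0 − rank ∂_1 = 9 − 8 = 1, and the invariant factors of ∂_1 are all 1, so H_0 = Z.
  H_1: rank ker ∂_1 − rank ∂_2 = (12 − 8) − 0 = 4, and there is no ∂_2, so H_1 = Z^4.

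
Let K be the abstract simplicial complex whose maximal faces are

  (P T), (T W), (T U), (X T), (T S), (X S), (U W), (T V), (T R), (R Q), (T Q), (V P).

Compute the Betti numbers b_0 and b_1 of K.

b_0 = 1, b_1 = 4.

Order the vertices as P < Q < R < S < T < U < V < W < X. Listing each simplex with vertices in this order, K has dimension 1 with simplices:

  0-simplices (9): P, Q, R, S, T, U, V, W, X
  1-simplices (12): PT, PV, QR, QT, RT, ST, SX, TU, TV, TW, TX, UW

so the chain groups are C_0 ≅ Z^9, C_1 ≅ Z^12.

∂_1: C_1 → C_0 maps an edge to its endpoints' difference, ∂[p,q] = q − p. For instance
  ∂QT = T − Q.
The 9×12 boundary matrix has rank 8 and Smith normal form diag(1,1,1,1,1,1,1,1).

Computing H_k = (kernel of ∂_k) / (image of ∂_{k+1}):

  H_0: rank C_0 − rank ∂_1 = 9 − 8 = 1, and the invariant factors of ∂_1 are all 1, so H_0 ≅ Z.
  H_1: rank ker ∂_1 − rank ∂_2 = (12 − 8) − 0 = 4, and there is no ∂_2, so H_1 ≅ Z^4.

Hence the Betti numbers are b_0 = 1, b_1 = 4.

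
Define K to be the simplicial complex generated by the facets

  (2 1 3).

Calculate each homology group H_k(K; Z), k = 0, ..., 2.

We work with the vertex ordering 1 < 2 < 3. The simplices of K, each written with vertices in increasing order, are:

  0-simplices (3): [1], [2], [3]
  1-simplices (3): [1,2], [1,3], [2,3]
  2-simplices (1): [1,2,3]

so the chain groups are C_0 ≅ Z^3, C_1 ≅ Z^3, C_2 ≅ Z^1.

Boundary ∂_1: C_1 → C_0 sends each edge [p,q] (with p < q) to q − p.
The resulting 3×3 matrix has rank 2, and its Smith normal form has invariant factors (1,1).

∂_2: C_2 → C_1 maps a triangle to the signed sum of its edges. For instance
  ∂[1,2,3] = [2,3] − [1,3] + [1,2].
As a 3×1 matrix over Z this has rank 1, with invariant factors (1).

From H_k ≅ ker(∂_k) / im(∂_{k+1}) we obtain:

  H_0: rank C_0 − rank ∂_1 = 3 − 2 = 1, and the invariant factors of ∂_1 are all 1, so H_0 ≅ Z.
  H_1: rank ker ∂_1 − rank ∂_2 = (3 − 2) − 1 = 0, and the invariant factors of ∂_2 are all 1, so H_1 ≅ 0.
  H_2: rank ker ∂_2 − rank ∂_3 = (1 − 1) − 0 = 0, and there is no ∂_3, so H_2 ≅ 0.

H_0 = Z,  H_1 = 0,  H_2 = 0.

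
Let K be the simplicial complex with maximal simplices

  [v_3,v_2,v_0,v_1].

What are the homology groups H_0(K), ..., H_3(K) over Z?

Fix the vertex order v_0 < v_1 < v_2 < v_3 and write every simplex with vertices in increasing order. Then dim K = 3 and the simplices of K are:

  0-simplices (4): [v_0], [v_1], [v_2], [v_3]
  1-simplices (6): [v_0,v_1], [v_0,v_2], [v_0,v_3], [v_1,v_2], [v_1,v_3], [v_2,v_3]
  2-simplices (4): [v_0,v_1,v_2], [v_0,v_1,v_3], [v_0,v_2,v_3], [v_1,v_2,v_3]
  3-simplices (1): [v_0,v_1,v_2,v_3]

Hence C_0 ≅ Z^4, C_1 ≅ Z^6, C_2 ≅ Z^4, C_3 ≅ Z^1.

The boundary map ∂_1: C_1 → C_0 is given by ∂[p,q] = [q] − [p].
The 4×6 boundary matrix has rank 3 and Smith normal form diag(1,1,1).

∂_2: C_2 → C_1 maps a triangle to the signed sum of its edges. For instance
  ∂[v_0,v_2,v_3] = [v_2,v_3] − [v_0,v_3] + [v_0,v_2],
  ∂[v_0,v_1,v_2] = [v_1,v_2] − [v_0,v_2] + [v_0,v_1].
This gives a 6×4 integer matrix of rank 3; reducing to Smith normal form yields diagonal entries (1,1,1).

The boundary map ∂_3: C_3 → C_2 sends each 3-simplex σ to the alternating sum Σ_i (−1)^i (σ with its i-th vertex removed). For instance
  ∂[v_0,v_1,v_2,v_3] = [v_1,v_2,v_3] − [v_0,v_2,v_3] + [v_0,v_1,v_3] − [v_0,v_1,v_2].
The resulting 4×1 matrix has rank 1, and its Smith normal form has invariant factors (1).

Now H_k = ker ∂_k / im ∂_{k+1}, so:

  H_0: rank C_0 − rank ∂_1 = 4 − 3 = 1, and the invariant factors of ∂_1 are all 1, so H_0 ≅ Z.
  H_1: rank ker ∂_1 − rank ∂_2 = (6 − 3) − 3 = 0, and the invariant factors of ∂_2 are all 1, so H_1 ≅ 0.
  H_2: rank ker ∂_2 − rank ∂_3 = (4 − 3) − 1 = 0, and the invariant factors of ∂_3 are all 1, so H_2 ≅ 0.
  H_3: rank ker ∂_3 − rank ∂_4 = (1 − 1) − 0 = 0, and there is no ∂_4, so H_3 ≅ 0.

As a check, the Euler characteristic is 4 − 6 + 4 − 1 = 1, which agrees with 1 − 0 + 0 − 0 = 1.

H_0 = Z,  H_1 = 0,  H_2 = 0,  H_3 = 0.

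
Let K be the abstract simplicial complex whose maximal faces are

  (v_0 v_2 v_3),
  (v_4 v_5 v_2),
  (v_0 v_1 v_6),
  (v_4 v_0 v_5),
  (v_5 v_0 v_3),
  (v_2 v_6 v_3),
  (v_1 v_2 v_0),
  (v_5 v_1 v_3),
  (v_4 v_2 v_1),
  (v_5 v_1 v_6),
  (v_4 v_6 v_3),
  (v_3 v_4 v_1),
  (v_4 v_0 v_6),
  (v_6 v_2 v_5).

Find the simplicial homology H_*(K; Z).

Order the vertices as v_0 < v_1 < v_2 < v_3 < v_4 < v_5 < v_6. Listing each simplex with vertices in this order, K has dimension 2 with simplices:

  0-simplices (7): [v_0], [v_1], [v_2], [v_3], [v_4], [v_5], [v_6]
  1-simplices (21): (21 of them)
  2-simplices (14): (14 of them)

Hence C_0 ≅ Z^7, C_1 ≅ Z^21, C_2 ≅ Z^14.

Boundary ∂_1: C_1 → C_0 sends each edge [p,q] (with p < q) to q − p. For instance
  ∂[v_1,v_4] = [v_4] − [v_1].
The resulting 7×21 matrix has rank 6, and its Smith normal form has invariant factors (1,1,1,1,1,1).

∂_2: C_2 → C_1 acts by ∂[p,q,r] = [q,r] − [p,r] + [p,q]. For instance
  ∂[v_1,v_3,v_4] = [v_3,v_4] − [v_1,v_4] + [v_1,v_3],
  ∂[v_2,v_3,v_6] = [v_3,v_6] − [v_2,v_6] + [v_2,v_3].
As a 21×14 matrix over Z this has rank 13, with invariant factors (1,1,1,1,1,1,1,1,1,1,1,1,1).

From H_k ≅ ker(∂_k) / im(∂_{k+1}) we obtain:

  H_0: rank C_0 − rank ∂_1 = 7 − 6 = 1, and the invariant factors of ∂_1 are all 1, so H_0 = Z.
  H_1: rank ker ∂_1 − rank ∂_2 = (21 − 6) − 13 = 2, and the invariant factors of ∂_2 are all 1, so H_1 = Z^2.
  H_2: rank ker ∂_2 − rank ∂_3 = (14 − 13) − 0 = 1, and there is no ∂_3, so H_2 = Z.

H_0 ≅ Z,  H_1 ≅ Z^2,  H_2 ≅ Z.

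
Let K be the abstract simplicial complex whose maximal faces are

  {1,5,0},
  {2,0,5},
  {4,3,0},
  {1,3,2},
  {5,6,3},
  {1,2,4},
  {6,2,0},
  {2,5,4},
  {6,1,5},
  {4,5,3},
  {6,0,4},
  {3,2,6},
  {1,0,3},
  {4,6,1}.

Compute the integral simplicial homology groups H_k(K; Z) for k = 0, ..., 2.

H_0 ≅ Z,  H_1 ≅ Z^2,  H_2 ≅ Z.

Order the vertices as 0 < 1 < 2 < 3 < 4 < 5 < 6. Listing each simplex with vertices in this order, K has dimension 2 with simplices:

  0-simplices (7): [0], [1], [2], [3], [4], [5], [6]
  1-simplices (21): [0,1], [0,2], [0,3], [0,4], [0,5], [0,6], [1,2], [1,3], [1,4], [1,5], [1,6], [2,3], [2,4], [2,5], [2,6], [3,4], [3,5], [3,6], [4,5], [4,6], [5,6]
  2-simplices (14): [0,1,3], [0,1,5], [0,2,5], [0,2,6], [0,3,4], [0,4,6], [1,2,3], [1,2,4], [1,4,6], [1,5,6], [2,3,6], [2,4,5], [3,4,5], [3,5,6]

so the chain groups are C_0 ≅ Z^7, C_1 ≅ Z^21, C_2 ≅ Z^14.

Boundary ∂_1: C_1 → C_0 is given by ∂[p,q] = [q] − [p].
The 7×21 boundary matrix has rank 6 and Smith normal form diag(1,1,1,1,1,1).

Boundary ∂_2: C_2 → C_1 maps a triangle to the signed sum of its edges. For instance
  ∂[2,4,5] = [4,5] − [2,5] + [2,4],
  ∂[0,2,6] = [2,6] − [0,6] + [0,2].
This gives a 21×14 integer matrix of rank 13; reducing to Smith normal form yields diagonal entries (1,1,1,1,1,1,1,1,1,1,1,1,1).

Reading off H_k = ker ∂_k / im ∂_{k+1}:

  H_0: rank C_0 − rank ∂_1 = 7 − 6 = 1, and the invariant factors of ∂_1 are all 1, so H_0 ≅ Z.
  H_1: rank ker ∂_1 − rank ∂_2 = (21 − 6) − 13 = 2, and the invariant factors of ∂_2 are all 1, so H_1 ≅ Z^2.
  H_2: rank ker ∂_2 − rank ∂_3 = (14 − 13) − 0 = 1, and there is no ∂_3, so H_2 ≅ Z.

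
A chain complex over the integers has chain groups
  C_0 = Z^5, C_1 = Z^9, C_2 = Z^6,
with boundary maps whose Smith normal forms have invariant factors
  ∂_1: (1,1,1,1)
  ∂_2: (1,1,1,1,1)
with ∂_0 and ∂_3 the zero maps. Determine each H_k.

H_0: b_0 = 5 − 0 − 4 = 1; torsion from ∂_1 factors > 1: none. So H_0 ≅ Z.
H_1: b_1 = 9 − 4 − 5 = 0; torsion from ∂_2 factors > 1: none. So H_1 ≅ 0.
H_2: b_2 = 6 − 5 − 0 = 1; torsion from ∂_3 factors > 1: none. So H_2 ≅ Z.

H_0 ≅ Z,  H_1 = 0,  H_2 ≅ Z.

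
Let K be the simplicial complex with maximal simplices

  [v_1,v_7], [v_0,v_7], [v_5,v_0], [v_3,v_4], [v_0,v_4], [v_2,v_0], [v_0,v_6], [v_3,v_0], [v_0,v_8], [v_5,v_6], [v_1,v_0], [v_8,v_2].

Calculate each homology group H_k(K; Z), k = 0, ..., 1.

H_0 ≅ Z,  H_1 ≅ Z^4.

Take the total order v_0 < v_1 < v_2 < v_3 < v_4 < v_5 < v_6 < v_7 < v_8 on the vertex set. Then K (dimension 1) consists of the simplices:

  0-simplices (9): [v_0], [v_1], [v_2], [v_3], [v_4], [v_5], [v_6], [v_7], [v_8]
  1-simplices (12): [v_0,v_1], [v_0,v_2], [v_0,v_3], [v_0,v_4], [v_0,v_5], [v_0,v_6], [v_0,v_7], [v_0,v_8], [v_1,v_7], [v_2,v_8], [v_3,v_4], [v_5,v_6]

giving chain groups C_0 ≅ Z^9, C_1 ≅ Z^12.

∂_1: C_1 → C_0 is given by ∂[p,q] = [q] − [p]. For instance
  ∂[v_3,v_4] = [v_4] − [v_3].
The 9×12 boundary matrix has rank 8 and Smith normal form diag(1,1,1,1,1,1,1,1).

Now H_k = ker ∂_k / im ∂_{k+1}, so:

  H_0: rank C_0 − rank ∂_1 = 9 − 8 = 1, and the invariant factors of ∂_1 are all 1, so H_0 ≅ Z.
  H_1: rank ker ∂_1 − rank ∂_2 = (12 − 8) − 0 = 4, and there is no ∂_2, so H_1 ≅ Z^4.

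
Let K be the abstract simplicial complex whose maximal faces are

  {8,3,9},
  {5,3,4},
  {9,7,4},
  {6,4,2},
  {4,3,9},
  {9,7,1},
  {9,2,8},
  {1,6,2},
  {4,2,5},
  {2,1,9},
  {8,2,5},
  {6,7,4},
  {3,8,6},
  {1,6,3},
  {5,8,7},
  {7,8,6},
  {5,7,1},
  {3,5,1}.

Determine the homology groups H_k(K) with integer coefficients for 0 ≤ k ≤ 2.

Fix the vertex order 1 < 2 < 3 < 4 < 5 < 6 < 7 < 8 < 9 and write every simplex with vertices in increasing order. Then dim K = 2 and the simplices of K are:

  0-simplices (9): [1], [2], [3], [4], [5], [6], [7], [8], [9]
  1-simplices (27): (27 of them)
  2-simplices (18): [1,2,6], [1,2,9], [1,3,5], [1,3,6], [1,5,7], [1,7,9], [2,4,5], [2,4,6], [2,5,8], [2,8,9], [3,4,5], [3,4,9], [3,6,8], [3,8,9], [4,6,7], [4,7,9], [5,7,8], [6,7,8]

so the chain groups are C_0 ≅ Z^9, C_1 ≅ Z^27, C_2 ≅ Z^18.

∂_1: C_1 → C_0 is given by ∂[p,q] = [q] − [p]. For instance
  ∂[2,5] = [5] − [2].
The resulting 9×27 matrix has rank 8, and its Smith normal form has invariant factors (1,1,1,1,1,1,1,1).

∂_2: C_2 → C_1 acts by ∂[p,q,r] = [q,r] − [p,r] + [p,q]. For instance
  ∂[2,8,9] = [8,9] − [2,9] + [2,8],
  ∂[1,5,7] = [5,7] − [1,7] + [1,5].
The resulting 27×18 matrix has rank 17, and its Smith normal form has invariant factors (1,1,1,1,1,1,1,1,1,1,1,1,1,1,1,1,1).

Now H_k = ker ∂_k / im ∂_{k+1}, so:

  H_0: rank C_0 − rank ∂_1 = 9 − 8 = 1, and the invariant factors of ∂_1 are all 1, so H_0 = Z.
  H_1: rank ker ∂_1 − rank ∂_2 = (27 − 8) − 17 = 2, and the invariant factors of ∂_2 are all 1, so H_1 = Z^2.
  H_2: rank ker ∂_2 − rank ∂_3 = (18 − 17) − 0 = 1, and there is no ∂_3, so H_2 = Z.

As a check, the Euler characteristic is 9 − 27 + 18 = 0, which agrees with 1 − 2 + 1 = 0.

H_0 = Z,  H_1 = Z^2,  H_2 = Z.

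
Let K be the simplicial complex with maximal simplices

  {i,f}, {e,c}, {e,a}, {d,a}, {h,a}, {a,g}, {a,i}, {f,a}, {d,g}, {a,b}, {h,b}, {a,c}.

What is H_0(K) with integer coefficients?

Order the vertices as a < b < c < d < e < f < g < h < i. Listing each simplex with vertices in this order, K has dimension 1 with simplices:

  0-simplices (9): a, b, c, d, e, f, g, h, i
  1-simplices (12): ab, ac, ad, ae, af, ag, ah, ai, bh, ce, dg, fi

so the chain groups are C_0 ≅ Z^9, C_1 ≅ Z^12.

Boundary ∂_1: C_1 → C_0 maps an edge to its endpoints' difference, ∂[p,q] = q − p.
This gives a 9×12 integer matrix of rank 8; reducing to Smith normal form yields diagonal entries (1,1,1,1,1,1,1,1).

Reading off H_k = ker ∂_k / im ∂_{k+1}:

  H_0: rank C_0 − rank ∂_1 = 9 − 8 = 1, and the invariant factors of ∂_1 are all 1, so H_0 ≅ Z.

H_0 = Z.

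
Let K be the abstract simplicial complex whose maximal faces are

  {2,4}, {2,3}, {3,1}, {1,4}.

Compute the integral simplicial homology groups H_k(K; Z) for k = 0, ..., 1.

H_0 = Z,  H_1 = Z.

Take the total order 1 < 2 < 3 < 4 on the vertex set. Then K (dimension 1) consists of the simplices:

  0-simplices (4): [1], [2], [3], [4]
  1-simplices (4): [1,3], [1,4], [2,3], [2,4]

Hence C_0 ≅ Z^4, C_1 ≅ Z^4.

Boundary ∂_1: C_1 → C_0 sends each edge [p,q] (with p < q) to q − p.
The resulting 4×4 matrix has rank 3, and its Smith normal form has invariant factors (1,1,1).

Now H_k = ker ∂_k / im ∂_{k+1}, so:

  H_0: rank C_0 − rank ∂_1 = 4 − 3 = 1, and the invariant factors of ∂_1 are all 1, so H_0 = Z.
  H_1: rank ker ∂_1 − rank ∂_2 = (4 − 3) − 0 = 1, and there is no ∂_2, so H_1 = Z.

(K is a triangulation of the circle S^1.)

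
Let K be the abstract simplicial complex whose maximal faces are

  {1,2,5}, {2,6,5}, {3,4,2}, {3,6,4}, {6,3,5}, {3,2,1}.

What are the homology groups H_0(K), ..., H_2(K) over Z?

We work with the vertex ordering 1 < 2 < 3 < 4 < 5 < 6. The simplices of K, each written with vertices in increasing order, are:

  0-simplices (6): [1], [2], [3], [4], [5], [6]
  1-simplices (12): [1,2], [1,3], [1,5], [2,3], [2,4], [2,5], [2,6], [3,4], [3,5], [3,6], [4,6], [5,6]
  2-simplices (6): [1,2,3], [1,2,5], [2,3,4], [2,5,6], [3,4,6], [3,5,6]

giving chain groups C_0 ≅ Z^6, C_1 ≅ Z^12, C_2 ≅ Z^6.

Boundary ∂_1: C_1 → C_0 is given by ∂[p,q] = [q] − [p]. For instance
  ∂[1,5] = [5] − [1].
The resulting 6×12 matrix has rank 5, and its Smith normal form has invariant factors (1,1,1,1,1).

∂_2: C_2 → C_1 sends each 2-simplex [p,q,r] to [q,r] − [p,r] + [p,q]. For instance
  ∂[3,5,6] = [5,6] − [3,6] + [3,5],
  ∂[3,4,6] = [4,6] − [3,6] + [3,4].
The resulting 12×6 matrix has rank 6, and its Smith normal form has invariant factors (1,1,1,1,1,1).

Computing H_k = (kernel of ∂_k) / (image of ∂_{k+1}):

  H_0: rank C_0 − rank ∂_1 = 6 − 5 = 1, and the invariant factors of ∂_1 are all 1, so H_0 ≅ Z.
  H_1: rank ker ∂_1 − rank ∂_2 = (12 − 5) − 6 = 1, and the invariant factors of ∂_2 are all 1, so H_1 ≅ Z.
  H_2: rank ker ∂_2 − rank ∂_3 = (6 − 6) − 0 = 0, and there is no ∂_3, so H_2 ≅ 0.

As a check, the Euler characteristic is 6 − 12 + 6 = 0, which agrees with 1 − 1 + 0 = 0.

H_0 ≅ Z,  H_1 ≅ Z,  H_2 = 0.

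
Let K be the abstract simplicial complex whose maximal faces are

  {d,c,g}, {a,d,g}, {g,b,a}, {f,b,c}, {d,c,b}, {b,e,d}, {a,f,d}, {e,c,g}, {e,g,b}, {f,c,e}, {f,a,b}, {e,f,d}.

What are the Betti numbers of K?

Order the vertices as a < b < c < d < e < f < g. Listing each simplex with vertices in this order, K has dimension 2 with simplices:

  0-simplices (7): a, b, c, d, e, f, g
  1-simplices (18): ab, ad, af, ag, bc, bd, be, bf, bg, cd, ce, cf, cg, de, df, dg, ef, eg
  2-simplices (12): abf, abg, adf, adg, bcd, bcf, bde, beg, cdg, cef, ceg, def

giving chain groups C_0 ≅ Z^7, C_1 ≅ Z^18, C_2 ≅ Z^12.

The boundary map ∂_1: C_1 → C_0 maps an edge to its endpoints' difference, ∂[p,q] = q − p. For instance
  ∂bg = g − b.
The resulting 7×18 matrix has rank 6, and its Smith normal form has invariant factors (1,1,1,1,1,1).

The boundary map ∂_2: C_2 → C_1 maps a triangle to the signed sum of its edges. For instance
  ∂cef = ef − cf + ce,
  ∂cdg = dg − cg + cd.
This gives a 18×12 integer matrix of rank 12; reducing to Smith normal form yields diagonal entries (1,1,1,1,1,1,1,1,1,1,1,2).

From H_k ≅ ker(∂_k) / im(∂_{k+1}) we obtain:

  H_0: rank C_0 − rank ∂_1 = 7 − 6 = 1, and the invariant factors of ∂_1 are all 1, so H_0 ≅ Z.
  H_1: rank ker ∂_1 − rank ∂_2 = (18 − 6) − 12 = 0, and ∂_2 has invariant factor 2 > 1, so H_1 ≅ Z/2.
  H_2: rank ker ∂_2 − rank ∂_3 = (12 − 12) − 0 = 0, and there is no ∂_3, so H_2 ≅ 0.

As a check, the Euler characteristic is 7 − 18 + 12 = 1, which agrees with 1 − 0 + 0 = 1.
(K is a triangulation of the real projective plane RP^2.)

Hence the Betti numbers are b_0 = 1, b_1 = 0, b_2 = 0.

b_0 = 1, b_1 = 0, b_2 = 0.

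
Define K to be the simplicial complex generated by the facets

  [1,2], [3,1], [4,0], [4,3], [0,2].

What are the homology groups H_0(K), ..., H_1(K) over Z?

H_0 ≅ Z,  H_1 ≅ Z.

We work with the vertex ordering 0 < 1 < 2 < 3 < 4. The simplices of K, each written with vertices in increasing order, are:

  0-simplices (5): [0], [1], [2], [3], [4]
  1-simplices (5): [0,2], [0,4], [1,2], [1,3], [3,4]

Hence C_0 ≅ Z^5, C_1 ≅ Z^5.

∂_1: C_1 → C_0 maps an edge to its endpoints' difference, ∂[p,q] = q − p. For instance
  ∂[0,2] = [2] − [0].
As a 5×5 matrix over Z this has rank 4, with invariant factors (1,1,1,1).

Reading off H_k = ker ∂_k / im ∂_{k+1}:

  H_0: rank C_0 − rank ∂_1 = 5 − 4 = 1, and the invariant factors of ∂_1 are all 1, so H_0 = Z.
  H_1: rank ker ∂_1 − rank ∂_2 = (5 − 4) − 0 = 1, and there is no ∂_2, so H_1 = Z.

As a check, the Euler characteristic is 5 − 5 = 0, which agrees with 1 − 1 = 0.
(K is a triangulation of the circle S^1.)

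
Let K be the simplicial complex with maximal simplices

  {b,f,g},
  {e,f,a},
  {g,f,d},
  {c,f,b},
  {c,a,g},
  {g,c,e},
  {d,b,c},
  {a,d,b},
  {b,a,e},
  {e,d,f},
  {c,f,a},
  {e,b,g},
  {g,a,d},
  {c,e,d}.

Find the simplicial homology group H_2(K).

H_2 ≅ Z.

We work with the vertex ordering a < b < c < d < e < f < g. The simplices of K, each written with vertices in increasing order, are:

  0-simplices (7): a, b, c, d, e, f, g
  1-simplices (21): ab, ac, ad, ae, af, ag, bc, bd, be, bf, bg, cd, ce, cf, cg, de, df, dg, ef, eg, fg
  2-simplices (14): abd, abe, acf, acg, adg, aef, bcd, bcf, beg, bfg, cde, ceg, def, dfg

Hence C_0 ≅ Z^7, C_1 ≅ Z^21, C_2 ≅ Z^14.

The boundary map ∂_1: C_1 → C_0 sends each edge [p,q] (with p < q) to q − p. For instance
  ∂be = e − b.
As a 7×21 matrix over Z this has rank 6, with invariant factors (1,1,1,1,1,1).

The boundary map ∂_2: C_2 → C_1 acts by ∂[p,q,r] = [q,r] − [p,r] + [p,q]. For instance
  ∂acf = cf − af + ac,
  ∂aef = ef − af + ae.
As a 21×14 matrix over Z this has rank 13, with invariant factors (1,1,1,1,1,1,1,1,1,1,1,1,1).

From H_k ≅ ker(∂_k) / im(∂_{k+1}) we obtain:

  H_2: rank ker ∂_2 − rank ∂_3 = (14 − 13) − 0 = 1, and there is no ∂_3, so H_2 ≅ Z.

(K is a triangulation of the torus T^2.)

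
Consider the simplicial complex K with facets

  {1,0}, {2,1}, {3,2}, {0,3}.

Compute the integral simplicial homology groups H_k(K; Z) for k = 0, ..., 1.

We work with the vertex ordering 0 < 1 < 2 < 3. The simplices of K, each written with vertices in increasing order, are:

  0-simplices (4): [0], [1], [2], [3]
  1-simplices (4): [0,1], [0,3], [1,2], [2,3]

so the chain groups are C_0 ≅ Z^4, C_1 ≅ Z^4.

Boundary ∂_1: C_1 → C_0 maps an edge to its endpoints' difference, ∂[p,q] = q − p.
The resulting 4×4 matrix has rank 3, and its Smith normal form has invariant factors (1,1,1).

Now H_k = ker ∂_k / im ∂_{k+1}, so:

  H_0: rank C_0 − rank ∂_1 = 4 − 3 = 1, and the invariant factors of ∂_1 are all 1, so H_0 ≅ Z.
  H_1: rank ker ∂_1 − rank ∂_2 = (4 − 3) − 0 = 1, and there is no ∂_2, so H_1 ≅ Z.

H_0 = Z,  H_1 = Z.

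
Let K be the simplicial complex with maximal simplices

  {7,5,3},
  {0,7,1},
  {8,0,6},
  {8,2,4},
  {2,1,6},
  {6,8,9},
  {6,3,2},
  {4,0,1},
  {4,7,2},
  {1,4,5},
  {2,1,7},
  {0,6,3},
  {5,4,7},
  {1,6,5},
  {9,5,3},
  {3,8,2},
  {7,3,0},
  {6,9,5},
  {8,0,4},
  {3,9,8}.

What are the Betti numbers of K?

b_0 = 1, b_1 = 1, b_2 = 0.

K has 10 vertices, 30 edges, 20 triangles.
rank ∂_0 = 0, rank ∂_1 = 9 ⇒ b_0 = 10 − 0 − 9 = 1; all invariant factors of ∂_1 are 1 so no torsion. So H_0 = Z.
rank ∂_1 = 9, rank ∂_2 = 20 ⇒ b_1 = 30 − 9 − 20 = 1; ∂_2 has invariant factor(s) [2] giving torsion. So H_1 = Z ⊕ Z/2.
rank ∂_2 = 20, rank ∂_3 = 0 ⇒ b_2 = 20 − 20 − 0 = 0. So H_2 = 0.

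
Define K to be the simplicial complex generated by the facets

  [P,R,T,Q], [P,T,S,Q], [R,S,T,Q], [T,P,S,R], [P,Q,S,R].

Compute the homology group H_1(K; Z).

We work with the vertex ordering P < Q < R < S < T. The simplices of K, each written with vertices in increasing order, are:

  0-simplices (5): P, Q, R, S, T
  1-simplices (10): PQ, PR, PS, PT, QR, QS, QT, RS, RT, ST
  2-simplices (10): PQR, PQS, PQT, PRS, PRT, PST, QRS, QRT, QST, RST
  3-simplices (5): PQRS, PQRT, PQST, PRST, QRST

Hence C_0 ≅ Z^5, C_1 ≅ Z^10, C_2 ≅ Z^10, C_3 ≅ Z^5.

∂_1: C_1 → C_0 sends each edge [p,q] (with p < q) to q − p.
The 5×10 boundary matrix has rank 4 and Smith normal form diag(1,1,1,1).

The boundary map ∂_2: C_2 → C_1 sends each 2-simplex [p,q,r] to [q,r] − [p,r] + [p,q]. For instance
  ∂QRT = RT − QT + QR,
  ∂PST = ST − PT + PS.
The resulting 10×10 matrix has rank 6, and its Smith normal form has invariant factors (1,1,1,1,1,1).

Boundary ∂_3: C_3 → C_2 sends each 3-simplex σ to the alternating sum Σ_i (−1)^i (σ with its i-th vertex removed). For instance
  ∂PQRT = QRT − PRT + PQT − PQR,
  ∂PRST = RST − PST + PRT − PRS.
The resulting 10×5 matrix has rank 4, and its Smith normal form has invariant factors (1,1,1,1).

Reading off H_k = ker ∂_k / im ∂_{k+1}:

  H_1: rank ker ∂_1 − rank ∂_2 = (10 − 4) − 6 = 0, and the invariant factors of ∂_2 are all 1, so H_1 ≅ 0.

(K is a triangulation of the 3-sphere S^3.)

H_1 ≅ 0.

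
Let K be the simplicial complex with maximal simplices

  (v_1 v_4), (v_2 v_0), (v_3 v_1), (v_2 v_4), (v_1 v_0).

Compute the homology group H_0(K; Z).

H_0 = Z.

We work with the vertex ordering v_0 < v_1 < v_2 < v_3 < v_4. The simplices of K, each written with vertices in increasing order, are:

  0-simplices (5): [v_0], [v_1], [v_2], [v_3], [v_4]
  1-simplices (5): [v_0,v_1], [v_0,v_2], [v_1,v_3], [v_1,v_4], [v_2,v_4]

Hence C_0 ≅ Z^5, C_1 ≅ Z^5.

The boundary map ∂_1: C_1 → C_0 maps an edge to its endpoints' difference, ∂[p,q] = q − p. For instance
  ∂[v_0,v_1] = [v_1] − [v_0].
The resulting 5×5 matrix has rank 4, and its Smith normal form has invariant factors (1,1,1,1).

Now H_k = ker ∂_k / im ∂_{k+1}, so:

  H_0: rank C_0 − rank ∂_1 = 5 − 4 = 1, and the invariant factors of ∂_1 are all 1, so H_0 ≅ Z.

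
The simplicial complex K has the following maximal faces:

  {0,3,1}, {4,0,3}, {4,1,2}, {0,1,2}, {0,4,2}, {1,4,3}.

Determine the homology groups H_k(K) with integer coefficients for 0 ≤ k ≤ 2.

Fix the vertex order 0 < 1 < 2 < 3 < 4 and write every simplex with vertices in increasing order. Then dim K = 2 and the simplices of K are:

  0-simplices (5): [0], [1], [2], [3], [4]
  1-simplices (9): [0,1], [0,2], [0,3], [0,4], [1,2], [1,3], [1,4], [2,4], [3,4]
  2-simplices (6): [0,1,2], [0,1,3], [0,2,4], [0,3,4], [1,2,4], [1,3,4]

so the chain groups are C_0 ≅ Z^5, C_1 ≅ Z^9, C_2 ≅ Z^6.

The boundary map ∂_1: C_1 → C_0 sends each edge [p,q] (with p < q) to q − p. For instance
  ∂[3,4] = [4] − [3].
As a 5×9 matrix over Z this has rank 4, with invariant factors (1,1,1,1).

∂_2: C_2 → C_1 acts by ∂[p,q,r] = [q,r] − [p,r] + [p,q]. For instance
  ∂[0,1,2] = [1,2] − [0,2] + [0,1],
  ∂[1,2,4] = [2,4] − [1,4] + [1,2].
As a 9×6 matrix over Z this has rank 5, with invariant factors (1,1,1,1,1).

Reading off H_k = ker ∂_k / im ∂_{k+1}:

  H_0: rank C_0 − rank ∂_1 = 5 − 4 = 1, and the invariant factors of ∂_1 are all 1, so H_0 ≅ Z.
  H_1: rank ker ∂_1 − rank ∂_2 = (9 − 4) − 5 = 0, and the invariant factors of ∂_2 are all 1, so H_1 ≅ 0.
  H_2: rank ker ∂_2 − rank ∂_3 = (6 − 5) − 0 = 1, and there is no ∂_3, so H_2 ≅ Z.

H_0 ≅ Z,  H_1 = 0,  H_2 ≅ Z.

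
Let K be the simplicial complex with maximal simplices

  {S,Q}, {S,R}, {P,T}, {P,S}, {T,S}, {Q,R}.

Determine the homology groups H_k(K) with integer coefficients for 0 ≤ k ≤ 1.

H_0 = Z,  H_1 = Z^2.

Take the total order P < Q < R < S < T on the vertex set. Then K (dimension 1) consists of the simplices:

  0-simplices (5): P, Q, R, S, T
  1-simplices (6): PS, PT, QR, QS, RS, ST

so the chain groups are C_0 ≅ Z^5, C_1 ≅ Z^6.

Boundary ∂_1: C_1 → C_0 maps an edge to its endpoints' difference, ∂[p,q] = q − p.
As a 5×6 matrix over Z this has rank 4, with invariant factors (1,1,1,1).

Computing H_k = (kernel of ∂_k) / (image of ∂_{k+1}):

  H_0: rank C_0 − rank ∂_1 = 5 − 4 = 1, and the invariant factors of ∂_1 are all 1, so H_0 = Z.
  H_1: rank ker ∂_1 − rank ∂_2 = (6 − 4) − 0 = 2, and there is no ∂_2, so H_1 = Z^2.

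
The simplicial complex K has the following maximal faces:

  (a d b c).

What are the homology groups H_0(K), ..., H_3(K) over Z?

We work with the vertex ordering a < b < c < d. The simplices of K, each written with vertices in increasing order, are:

  0-simplices (4): a, b, c, d
  1-simplices (6): ab, ac, ad, bc, bd, cd
  2-simplices (4): abc, abd, acd, bcd
  3-simplices (1): abcd

so the chain groups are C_0 ≅ Z^4, C_1 ≅ Z^6, C_2 ≅ Z^4, C_3 ≅ Z^1.

Boundary ∂_1: C_1 → C_0 is given by ∂[p,q] = [q] − [p]. For instance
  ∂ac = c − a.
This gives a 4×6 integer matrix of rank 3; reducing to Smith normal form yields diagonal entries (1,1,1).

∂_2: C_2 → C_1 acts by ∂[p,q,r] = [q,r] − [p,r] + [p,q]. For instance
  ∂acd = cd − ad + ac,
  ∂bcd = cd − bd + bc.
This gives a 6×4 integer matrix of rank 3; reducing to Smith normal form yields diagonal entries (1,1,1).

Boundary ∂_3: C_3 → C_2 sends each 3-simplex σ to the alternating sum Σ_i (−1)^i (σ with its i-th vertex removed). For instance
  ∂abcd = bcd − acd + abd − abc.
This gives a 4×1 integer matrix of rank 1; reducing to Smith normal form yields diagonal entries (1).

Reading off H_k = ker ∂_k / im ∂_{k+1}:

  H_0: rank C_0 − rank ∂_1 = 4 − 3 = 1, and the invariant factors of ∂_1 are all 1, so H_0 = Z.
  H_1: rank ker ∂_1 − rank ∂_2 = (6 − 3) − 3 = 0, and the invariant factors of ∂_2 are all 1, so H_1 = 0.
  H_2: rank ker ∂_2 − rank ∂_3 = (4 − 3) − 1 = 0, and the invariant factors of ∂_3 are all 1, so H_2 = 0.
  H_3: rank ker ∂_3 − rank ∂_4 = (1 − 1) − 0 = 0, and there is no ∂_4, so H_3 = 0.

As a check, the Euler characteristic is 4 − 6 + 4 − 1 = 1, which agrees with 1 − 0 + 0 − 0 = 1.
(K is a triangulation of the 3-simplex.)

H_0 ≅ Z,  H_1 = 0,  H_2 = 0,  H_3 = 0.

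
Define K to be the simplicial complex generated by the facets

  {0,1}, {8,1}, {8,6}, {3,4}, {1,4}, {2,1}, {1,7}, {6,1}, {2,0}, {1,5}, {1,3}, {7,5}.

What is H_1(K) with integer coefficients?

We work with the vertex ordering 0 < 1 < 2 < 3 < 4 < 5 < 6 < 7 < 8. The simplices of K, each written with vertices in increasing order, are:

  0-simplices (9): [0], [1], [2], [3], [4], [5], [6], [7], [8]
  1-simplices (12): [0,1], [0,2], [1,2], [1,3], [1,4], [1,5], [1,6], [1,7], [1,8], [3,4], [5,7], [6,8]

so the chain groups are C_0 ≅ Z^9, C_1 ≅ Z^12.

∂_1: C_1 → C_0 is given by ∂[p,q] = [q] − [p]. For instance
  ∂[0,2] = [2] − [0].
The resulting 9×12 matrix has rank 8, and its Smith normal form has invariant factors (1,1,1,1,1,1,1,1).

Computing H_k = (kernel of ∂_k) / (image of ∂_{k+1}):

  H_1: rank ker ∂_1 − rank ∂_2 = (12 − 8) − 0 = 4, and there is no ∂_2, so H_1 ≅ Z^4.

H_1 ≅ Z^4.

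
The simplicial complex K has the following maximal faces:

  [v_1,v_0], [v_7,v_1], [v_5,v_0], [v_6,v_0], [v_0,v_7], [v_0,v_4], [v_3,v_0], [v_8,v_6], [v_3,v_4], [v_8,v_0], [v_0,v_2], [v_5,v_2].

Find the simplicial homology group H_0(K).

Fix the vertex order v_0 < v_1 < v_2 < v_3 < v_4 < v_5 < v_6 < v_7 < v_8 and write every simplex with vertices in increasing order. Then dim K = 1 and the simplices of K are:

  0-simplices (9): [v_0], [v_1], [v_2], [v_3], [v_4], [v_5], [v_6], [v_7], [v_8]
  1-simplices (12): [v_0,v_1], [v_0,v_2], [v_0,v_3], [v_0,v_4], [v_0,v_5], [v_0,v_6], [v_0,v_7], [v_0,v_8], [v_1,v_7], [v_2,v_5], [v_3,v_4], [v_6,v_8]

Hence C_0 ≅ Z^9, C_1 ≅ Z^12.

The boundary map ∂_1: C_1 → C_0 is given by ∂[p,q] = [q] − [p].
The 9×12 boundary matrix has rank 8 and Smith normal form diag(1,1,1,1,1,1,1,1).

Computing H_k = (kernel of ∂_k) / (image of ∂_{k+1}):

  H_0: rank C_0 − rank ∂_1 = 9 − 8 = 1, and the invariant factors of ∂_1 are all 1, so H_0 ≅ Z.

(K is a triangulation of a wedge of 4 circles.)

H_0 = Z.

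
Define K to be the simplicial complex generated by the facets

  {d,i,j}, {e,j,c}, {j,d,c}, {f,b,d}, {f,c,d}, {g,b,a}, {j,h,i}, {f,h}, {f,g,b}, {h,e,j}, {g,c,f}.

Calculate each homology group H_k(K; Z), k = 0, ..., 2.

Order the vertices as a < b < c < d < e < f < g < h < i < j. Listing each simplex with vertices in this order, K has dimension 2 with simplices:

  0-simplices (10): a, b, c, d, e, f, g, h, i, j
  1-simplices (20): ab, ag, bd, bf, bg, cd, ce, cf, cg, cj, df, di, dj, eh, ej, fg, fh, hi, hj, ij
  2-simplices (10): abg, bdf, bfg, cdf, cdj, cej, cfg, dij, ehj, hij

Hence C_0 ≅ Z^10, C_1 ≅ Z^20, C_2 ≅ Z^10.

Boundary ∂_1: C_1 → C_0 is given by ∂[p,q] = [q] − [p]. For instance
  ∂hj = j − h.
The resulting 10×20 matrix has rank 9, and its Smith normal form has invariant factors (1,1,1,1,1,1,1,1,1).

∂_2: C_2 → C_1 maps a triangle to the signed sum of its edges. For instance
  ∂ehj = hj − ej + eh,
  ∂abg = bg − ag + ab.
This gives a 20×10 integer matrix of rank 10; reducing to Smith normal form yields diagonal entries (1,1,1,1,1,1,1,1,1,1).

Now H_k = ker ∂_k / im ∂_{k+1}, so:

  H_0: rank C_0 − rank ∂_1 = 10 − 9 = 1, and the invariant factors of ∂_1 are all 1, so H_0 ≅ Z.
  H_1: rank ker ∂_1 − rank ∂_2 = (20 − 9) − 10 = 1, and the invariant factors of ∂_2 are all 1, so H_1 ≅ Z.
  H_2: rank ker ∂_2 − rank ∂_3 = (10 − 10) − 0 = 0, and there is no ∂_3, so H_2 ≅ 0.

H_0 ≅ Z,  H_1 ≅ Z,  H_2 = 0.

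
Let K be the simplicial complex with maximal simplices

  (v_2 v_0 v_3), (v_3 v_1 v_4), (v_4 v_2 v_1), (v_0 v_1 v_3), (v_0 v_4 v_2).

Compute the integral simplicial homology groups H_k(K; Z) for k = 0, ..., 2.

K has 5 vertices, 10 edges, 5 triangles.
rank ∂_0 = 0, rank ∂_1 = 4 ⇒ b_0 = 5 − 0 − 4 = 1; all invariant factors of ∂_1 are 1 so no torsion. So H_0 ≅ Z.
rank ∂_1 = 4, rank ∂_2 = 5 ⇒ b_1 = 10 − 4 − 5 = 1; all invariant factors of ∂_2 are 1 so no torsion. So H_1 ≅ Z.
rank ∂_2 = 5, rank ∂_3 = 0 ⇒ b_2 = 5 − 5 − 0 = 0. So H_2 ≅ 0.

H_0 ≅ Z,  H_1 ≅ Z,  H_2 = 0.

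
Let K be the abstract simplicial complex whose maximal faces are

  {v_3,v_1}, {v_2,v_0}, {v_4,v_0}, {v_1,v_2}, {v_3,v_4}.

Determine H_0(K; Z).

H_0 ≅ Z.

Fix the vertex order v_0 < v_1 < v_2 < v_3 < v_4 and write every simplex with vertices in increasing order. Then dim K = 1 and the simplices of K are:

  0-simplices (5): [v_0], [v_1], [v_2], [v_3], [v_4]
  1-simplices (5): [v_0,v_2], [v_0,v_4], [v_1,v_2], [v_1,v_3], [v_3,v_4]

giving chain groups C_0 ≅ Z^5, C_1 ≅ Z^5.

Boundary ∂_1: C_1 → C_0 is given by ∂[p,q] = [q] − [p]. For instance
  ∂[v_1,v_3] = [v_3] − [v_1].
As a 5×5 matrix over Z this has rank 4, with invariant factors (1,1,1,1).

From H_k ≅ ker(∂_k) / im(∂_{k+1}) we obtain:

  H_0: rank C_0 − rank ∂_1 = 5 − 4 = 1, and the invariant factors of ∂_1 are all 1, so H_0 ≅ Z.

(K is a triangulation of the circle S^1.)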